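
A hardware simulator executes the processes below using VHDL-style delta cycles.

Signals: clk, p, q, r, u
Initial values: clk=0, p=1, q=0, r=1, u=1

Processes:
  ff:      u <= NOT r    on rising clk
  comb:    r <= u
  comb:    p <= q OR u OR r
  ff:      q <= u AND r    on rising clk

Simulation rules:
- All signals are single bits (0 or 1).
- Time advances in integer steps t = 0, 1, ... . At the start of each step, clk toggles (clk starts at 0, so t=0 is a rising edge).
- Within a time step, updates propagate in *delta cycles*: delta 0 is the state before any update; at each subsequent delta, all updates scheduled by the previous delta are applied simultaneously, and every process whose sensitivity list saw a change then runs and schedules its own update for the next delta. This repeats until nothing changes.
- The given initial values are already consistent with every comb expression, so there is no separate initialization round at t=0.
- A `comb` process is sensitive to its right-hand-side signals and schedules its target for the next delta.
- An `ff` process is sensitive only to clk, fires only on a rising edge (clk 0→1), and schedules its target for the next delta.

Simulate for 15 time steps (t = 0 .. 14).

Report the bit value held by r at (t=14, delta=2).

t0.Δ0 u=1 p=1 clk=0 r=1 q=0
t0.Δ1 u=1 p=1 clk=1 r=1 q=0
t0.Δ2 u=0 p=1 clk=1 r=1 q=1
t0.Δ3 u=0 p=1 clk=1 r=0 q=1
t1.Δ0 u=0 p=1 clk=1 r=0 q=1
t1.Δ1 u=0 p=1 clk=0 r=0 q=1
t2.Δ0 u=0 p=1 clk=0 r=0 q=1
t2.Δ1 u=0 p=1 clk=1 r=0 q=1
t2.Δ2 u=1 p=1 clk=1 r=0 q=0
t2.Δ3 u=1 p=1 clk=1 r=1 q=0
t3.Δ0 u=1 p=1 clk=1 r=1 q=0
t3.Δ1 u=1 p=1 clk=0 r=1 q=0
t4.Δ0 u=1 p=1 clk=0 r=1 q=0
t4.Δ1 u=1 p=1 clk=1 r=1 q=0
t4.Δ2 u=0 p=1 clk=1 r=1 q=1
t4.Δ3 u=0 p=1 clk=1 r=0 q=1
t5.Δ0 u=0 p=1 clk=1 r=0 q=1
t5.Δ1 u=0 p=1 clk=0 r=0 q=1
t6.Δ0 u=0 p=1 clk=0 r=0 q=1
t6.Δ1 u=0 p=1 clk=1 r=0 q=1
t6.Δ2 u=1 p=1 clk=1 r=0 q=0
t6.Δ3 u=1 p=1 clk=1 r=1 q=0
t7.Δ0 u=1 p=1 clk=1 r=1 q=0
t7.Δ1 u=1 p=1 clk=0 r=1 q=0
t8.Δ0 u=1 p=1 clk=0 r=1 q=0
t8.Δ1 u=1 p=1 clk=1 r=1 q=0
t8.Δ2 u=0 p=1 clk=1 r=1 q=1
t8.Δ3 u=0 p=1 clk=1 r=0 q=1
t9.Δ0 u=0 p=1 clk=1 r=0 q=1
t9.Δ1 u=0 p=1 clk=0 r=0 q=1
t10.Δ0 u=0 p=1 clk=0 r=0 q=1
t10.Δ1 u=0 p=1 clk=1 r=0 q=1
t10.Δ2 u=1 p=1 clk=1 r=0 q=0
t10.Δ3 u=1 p=1 clk=1 r=1 q=0
t11.Δ0 u=1 p=1 clk=1 r=1 q=0
t11.Δ1 u=1 p=1 clk=0 r=1 q=0
t12.Δ0 u=1 p=1 clk=0 r=1 q=0
t12.Δ1 u=1 p=1 clk=1 r=1 q=0
t12.Δ2 u=0 p=1 clk=1 r=1 q=1
t12.Δ3 u=0 p=1 clk=1 r=0 q=1
t13.Δ0 u=0 p=1 clk=1 r=0 q=1
t13.Δ1 u=0 p=1 clk=0 r=0 q=1
t14.Δ0 u=0 p=1 clk=0 r=0 q=1
t14.Δ1 u=0 p=1 clk=1 r=0 q=1
t14.Δ2 u=1 p=1 clk=1 r=0 q=0
t14.Δ3 u=1 p=1 clk=1 r=1 q=0

0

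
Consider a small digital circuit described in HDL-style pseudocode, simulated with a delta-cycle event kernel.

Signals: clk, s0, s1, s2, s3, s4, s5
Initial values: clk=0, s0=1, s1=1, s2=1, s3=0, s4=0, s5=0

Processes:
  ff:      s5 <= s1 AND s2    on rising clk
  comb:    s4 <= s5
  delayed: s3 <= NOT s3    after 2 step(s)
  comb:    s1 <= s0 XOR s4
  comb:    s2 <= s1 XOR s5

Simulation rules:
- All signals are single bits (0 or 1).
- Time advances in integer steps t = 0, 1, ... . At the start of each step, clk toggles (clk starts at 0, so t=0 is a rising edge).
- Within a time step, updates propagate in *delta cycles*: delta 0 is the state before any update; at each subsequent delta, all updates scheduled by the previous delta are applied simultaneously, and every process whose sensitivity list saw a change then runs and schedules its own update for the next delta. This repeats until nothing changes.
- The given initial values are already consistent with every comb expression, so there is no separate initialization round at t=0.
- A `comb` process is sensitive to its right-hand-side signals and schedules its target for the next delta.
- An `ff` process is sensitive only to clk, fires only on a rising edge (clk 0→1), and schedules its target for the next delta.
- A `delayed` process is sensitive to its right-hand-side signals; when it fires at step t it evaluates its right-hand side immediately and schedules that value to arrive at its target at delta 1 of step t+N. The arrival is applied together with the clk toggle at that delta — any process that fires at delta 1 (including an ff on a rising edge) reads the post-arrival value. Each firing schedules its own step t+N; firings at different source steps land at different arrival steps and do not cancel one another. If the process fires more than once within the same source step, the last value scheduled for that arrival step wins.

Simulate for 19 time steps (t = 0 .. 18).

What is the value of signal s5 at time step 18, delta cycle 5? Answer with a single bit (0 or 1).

t=0 Δ0: s4=0 s3=0 s1=1 s0=1 s2=1 s5=0 clk=0
  Δ1: clk:0→1
  Δ2: s5:0→1
  Δ3: s4:0→1, s2:1→0
  Δ4: s1:1→0
  Δ5: s2:0→1
  (5Δ to stable)
t=1 Δ0: s4=1 s3=0 s1=0 s0=1 s2=1 s5=1 clk=1
  Δ1: clk:1→0
  (1Δ to stable)
t=2 Δ0: s4=1 s3=0 s1=0 s0=1 s2=1 s5=1 clk=0
  Δ1: clk:0→1
  Δ2: s5:1→0
  Δ3: s4:1→0, s2:1→0
  Δ4: s1:0→1
  Δ5: s2:0→1
  (5Δ to stable)
t=3 Δ0: s4=0 s3=0 s1=1 s0=1 s2=1 s5=0 clk=1
  Δ1: clk:1→0
  (1Δ to stable)
t=4 Δ0: s4=0 s3=0 s1=1 s0=1 s2=1 s5=0 clk=0
  Δ1: clk:0→1
  Δ2: s5:0→1
  Δ3: s4:0→1, s2:1→0
  Δ4: s1:1→0
  Δ5: s2:0→1
  (5Δ to stable)
t=5 Δ0: s4=1 s3=0 s1=0 s0=1 s2=1 s5=1 clk=1
  Δ1: clk:1→0
  (1Δ to stable)
t=6 Δ0: s4=1 s3=0 s1=0 s0=1 s2=1 s5=1 clk=0
  Δ1: clk:0→1
  Δ2: s5:1→0
  Δ3: s4:1→0, s2:1→0
  Δ4: s1:0→1
  Δ5: s2:0→1
  (5Δ to stable)
t=7 Δ0: s4=0 s3=0 s1=1 s0=1 s2=1 s5=0 clk=1
  Δ1: clk:1→0
  (1Δ to stable)
t=8 Δ0: s4=0 s3=0 s1=1 s0=1 s2=1 s5=0 clk=0
  Δ1: clk:0→1
  Δ2: s5:0→1
  Δ3: s4:0→1, s2:1→0
  Δ4: s1:1→0
  Δ5: s2:0→1
  (5Δ to stable)
t=9 Δ0: s4=1 s3=0 s1=0 s0=1 s2=1 s5=1 clk=1
  Δ1: clk:1→0
  (1Δ to stable)
t=10 Δ0: s4=1 s3=0 s1=0 s0=1 s2=1 s5=1 clk=0
  Δ1: clk:0→1
  Δ2: s5:1→0
  Δ3: s4:1→0, s2:1→0
  Δ4: s1:0→1
  Δ5: s2:0→1
  (5Δ to stable)
t=11 Δ0: s4=0 s3=0 s1=1 s0=1 s2=1 s5=0 clk=1
  Δ1: clk:1→0
  (1Δ to stable)
t=12 Δ0: s4=0 s3=0 s1=1 s0=1 s2=1 s5=0 clk=0
  Δ1: clk:0→1
  Δ2: s5:0→1
  Δ3: s4:0→1, s2:1→0
  Δ4: s1:1→0
  Δ5: s2:0→1
  (5Δ to stable)
t=13 Δ0: s4=1 s3=0 s1=0 s0=1 s2=1 s5=1 clk=1
  Δ1: clk:1→0
  (1Δ to stable)
t=14 Δ0: s4=1 s3=0 s1=0 s0=1 s2=1 s5=1 clk=0
  Δ1: clk:0→1
  Δ2: s5:1→0
  Δ3: s4:1→0, s2:1→0
  Δ4: s1:0→1
  Δ5: s2:0→1
  (5Δ to stable)
t=15 Δ0: s4=0 s3=0 s1=1 s0=1 s2=1 s5=0 clk=1
  Δ1: clk:1→0
  (1Δ to stable)
t=16 Δ0: s4=0 s3=0 s1=1 s0=1 s2=1 s5=0 clk=0
  Δ1: clk:0→1
  Δ2: s5:0→1
  Δ3: s4:0→1, s2:1→0
  Δ4: s1:1→0
  Δ5: s2:0→1
  (5Δ to stable)
t=17 Δ0: s4=1 s3=0 s1=0 s0=1 s2=1 s5=1 clk=1
  Δ1: clk:1→0
  (1Δ to stable)
t=18 Δ0: s4=1 s3=0 s1=0 s0=1 s2=1 s5=1 clk=0
  Δ1: clk:0→1
  Δ2: s5:1→0
  Δ3: s4:1→0, s2:1→0
  Δ4: s1:0→1
  Δ5: s2:0→1
  (5Δ to stable)

0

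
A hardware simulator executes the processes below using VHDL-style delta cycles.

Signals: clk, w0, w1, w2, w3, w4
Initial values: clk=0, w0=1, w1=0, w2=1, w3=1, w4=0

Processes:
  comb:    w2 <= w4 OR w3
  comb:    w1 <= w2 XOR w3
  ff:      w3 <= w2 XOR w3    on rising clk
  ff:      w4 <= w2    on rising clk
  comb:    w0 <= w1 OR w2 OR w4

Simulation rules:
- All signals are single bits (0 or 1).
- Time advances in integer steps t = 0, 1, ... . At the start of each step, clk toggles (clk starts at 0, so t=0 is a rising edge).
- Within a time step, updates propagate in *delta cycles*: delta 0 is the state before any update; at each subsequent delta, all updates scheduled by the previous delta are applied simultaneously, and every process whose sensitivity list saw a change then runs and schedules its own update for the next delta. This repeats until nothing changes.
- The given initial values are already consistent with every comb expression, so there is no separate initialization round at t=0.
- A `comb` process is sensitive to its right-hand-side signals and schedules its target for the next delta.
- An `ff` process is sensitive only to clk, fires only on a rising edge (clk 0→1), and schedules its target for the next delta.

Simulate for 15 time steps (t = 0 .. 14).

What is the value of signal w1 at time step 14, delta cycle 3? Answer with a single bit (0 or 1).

0

t0.Δ0 w2=1 clk=0 w4=0 w3=1 w0=1 w1=0
t0.Δ1 w2=1 clk=1 w4=0 w3=1 w0=1 w1=0
t0.Δ2 w2=1 clk=1 w4=1 w3=0 w0=1 w1=0
t0.Δ3 w2=1 clk=1 w4=1 w3=0 w0=1 w1=1
t1.Δ0 w2=1 clk=1 w4=1 w3=0 w0=1 w1=1
t1.Δ1 w2=1 clk=0 w4=1 w3=0 w0=1 w1=1
t2.Δ0 w2=1 clk=0 w4=1 w3=0 w0=1 w1=1
t2.Δ1 w2=1 clk=1 w4=1 w3=0 w0=1 w1=1
t2.Δ2 w2=1 clk=1 w4=1 w3=1 w0=1 w1=1
t2.Δ3 w2=1 clk=1 w4=1 w3=1 w0=1 w1=0
t3.Δ0 w2=1 clk=1 w4=1 w3=1 w0=1 w1=0
t3.Δ1 w2=1 clk=0 w4=1 w3=1 w0=1 w1=0
t4.Δ0 w2=1 clk=0 w4=1 w3=1 w0=1 w1=0
t4.Δ1 w2=1 clk=1 w4=1 w3=1 w0=1 w1=0
t4.Δ2 w2=1 clk=1 w4=1 w3=0 w0=1 w1=0
t4.Δ3 w2=1 clk=1 w4=1 w3=0 w0=1 w1=1
t5.Δ0 w2=1 clk=1 w4=1 w3=0 w0=1 w1=1
t5.Δ1 w2=1 clk=0 w4=1 w3=0 w0=1 w1=1
t6.Δ0 w2=1 clk=0 w4=1 w3=0 w0=1 w1=1
t6.Δ1 w2=1 clk=1 w4=1 w3=0 w0=1 w1=1
t6.Δ2 w2=1 clk=1 w4=1 w3=1 w0=1 w1=1
t6.Δ3 w2=1 clk=1 w4=1 w3=1 w0=1 w1=0
t7.Δ0 w2=1 clk=1 w4=1 w3=1 w0=1 w1=0
t7.Δ1 w2=1 clk=0 w4=1 w3=1 w0=1 w1=0
t8.Δ0 w2=1 clk=0 w4=1 w3=1 w0=1 w1=0
t8.Δ1 w2=1 clk=1 w4=1 w3=1 w0=1 w1=0
t8.Δ2 w2=1 clk=1 w4=1 w3=0 w0=1 w1=0
t8.Δ3 w2=1 clk=1 w4=1 w3=0 w0=1 w1=1
t9.Δ0 w2=1 clk=1 w4=1 w3=0 w0=1 w1=1
t9.Δ1 w2=1 clk=0 w4=1 w3=0 w0=1 w1=1
t10.Δ0 w2=1 clk=0 w4=1 w3=0 w0=1 w1=1
t10.Δ1 w2=1 clk=1 w4=1 w3=0 w0=1 w1=1
t10.Δ2 w2=1 clk=1 w4=1 w3=1 w0=1 w1=1
t10.Δ3 w2=1 clk=1 w4=1 w3=1 w0=1 w1=0
t11.Δ0 w2=1 clk=1 w4=1 w3=1 w0=1 w1=0
t11.Δ1 w2=1 clk=0 w4=1 w3=1 w0=1 w1=0
t12.Δ0 w2=1 clk=0 w4=1 w3=1 w0=1 w1=0
t12.Δ1 w2=1 clk=1 w4=1 w3=1 w0=1 w1=0
t12.Δ2 w2=1 clk=1 w4=1 w3=0 w0=1 w1=0
t12.Δ3 w2=1 clk=1 w4=1 w3=0 w0=1 w1=1
t13.Δ0 w2=1 clk=1 w4=1 w3=0 w0=1 w1=1
t13.Δ1 w2=1 clk=0 w4=1 w3=0 w0=1 w1=1
t14.Δ0 w2=1 clk=0 w4=1 w3=0 w0=1 w1=1
t14.Δ1 w2=1 clk=1 w4=1 w3=0 w0=1 w1=1
t14.Δ2 w2=1 clk=1 w4=1 w3=1 w0=1 w1=1
t14.Δ3 w2=1 clk=1 w4=1 w3=1 w0=1 w1=0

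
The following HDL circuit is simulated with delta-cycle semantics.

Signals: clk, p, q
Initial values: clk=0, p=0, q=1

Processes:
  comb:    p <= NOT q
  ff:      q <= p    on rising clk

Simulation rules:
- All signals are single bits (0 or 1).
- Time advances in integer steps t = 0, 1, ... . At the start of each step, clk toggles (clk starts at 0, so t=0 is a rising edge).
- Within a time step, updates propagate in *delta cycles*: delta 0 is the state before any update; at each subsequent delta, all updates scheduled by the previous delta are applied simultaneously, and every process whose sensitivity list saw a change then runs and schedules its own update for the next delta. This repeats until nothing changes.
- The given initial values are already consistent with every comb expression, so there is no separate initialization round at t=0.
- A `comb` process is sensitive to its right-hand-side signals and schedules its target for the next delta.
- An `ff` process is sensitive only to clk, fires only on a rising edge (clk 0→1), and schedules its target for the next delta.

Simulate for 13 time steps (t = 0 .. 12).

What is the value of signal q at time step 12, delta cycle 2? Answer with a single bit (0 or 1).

t=0 Δ0: clk=0 p=0 q=1
  Δ1: clk:0→1
  Δ2: q:1→0
  Δ3: p:0→1
  (3Δ to stable)
t=1 Δ0: clk=1 p=1 q=0
  Δ1: clk:1→0
  (1Δ to stable)
t=2 Δ0: clk=0 p=1 q=0
  Δ1: clk:0→1
  Δ2: q:0→1
  Δ3: p:1→0
  (3Δ to stable)
t=3 Δ0: clk=1 p=0 q=1
  Δ1: clk:1→0
  (1Δ to stable)
t=4 Δ0: clk=0 p=0 q=1
  Δ1: clk:0→1
  Δ2: q:1→0
  Δ3: p:0→1
  (3Δ to stable)
t=5 Δ0: clk=1 p=1 q=0
  Δ1: clk:1→0
  (1Δ to stable)
t=6 Δ0: clk=0 p=1 q=0
  Δ1: clk:0→1
  Δ2: q:0→1
  Δ3: p:1→0
  (3Δ to stable)
t=7 Δ0: clk=1 p=0 q=1
  Δ1: clk:1→0
  (1Δ to stable)
t=8 Δ0: clk=0 p=0 q=1
  Δ1: clk:0→1
  Δ2: q:1→0
  Δ3: p:0→1
  (3Δ to stable)
t=9 Δ0: clk=1 p=1 q=0
  Δ1: clk:1→0
  (1Δ to stable)
t=10 Δ0: clk=0 p=1 q=0
  Δ1: clk:0→1
  Δ2: q:0→1
  Δ3: p:1→0
  (3Δ to stable)
t=11 Δ0: clk=1 p=0 q=1
  Δ1: clk:1→0
  (1Δ to stable)
t=12 Δ0: clk=0 p=0 q=1
  Δ1: clk:0→1
  Δ2: q:1→0
  Δ3: p:0→1
  (3Δ to stable)

0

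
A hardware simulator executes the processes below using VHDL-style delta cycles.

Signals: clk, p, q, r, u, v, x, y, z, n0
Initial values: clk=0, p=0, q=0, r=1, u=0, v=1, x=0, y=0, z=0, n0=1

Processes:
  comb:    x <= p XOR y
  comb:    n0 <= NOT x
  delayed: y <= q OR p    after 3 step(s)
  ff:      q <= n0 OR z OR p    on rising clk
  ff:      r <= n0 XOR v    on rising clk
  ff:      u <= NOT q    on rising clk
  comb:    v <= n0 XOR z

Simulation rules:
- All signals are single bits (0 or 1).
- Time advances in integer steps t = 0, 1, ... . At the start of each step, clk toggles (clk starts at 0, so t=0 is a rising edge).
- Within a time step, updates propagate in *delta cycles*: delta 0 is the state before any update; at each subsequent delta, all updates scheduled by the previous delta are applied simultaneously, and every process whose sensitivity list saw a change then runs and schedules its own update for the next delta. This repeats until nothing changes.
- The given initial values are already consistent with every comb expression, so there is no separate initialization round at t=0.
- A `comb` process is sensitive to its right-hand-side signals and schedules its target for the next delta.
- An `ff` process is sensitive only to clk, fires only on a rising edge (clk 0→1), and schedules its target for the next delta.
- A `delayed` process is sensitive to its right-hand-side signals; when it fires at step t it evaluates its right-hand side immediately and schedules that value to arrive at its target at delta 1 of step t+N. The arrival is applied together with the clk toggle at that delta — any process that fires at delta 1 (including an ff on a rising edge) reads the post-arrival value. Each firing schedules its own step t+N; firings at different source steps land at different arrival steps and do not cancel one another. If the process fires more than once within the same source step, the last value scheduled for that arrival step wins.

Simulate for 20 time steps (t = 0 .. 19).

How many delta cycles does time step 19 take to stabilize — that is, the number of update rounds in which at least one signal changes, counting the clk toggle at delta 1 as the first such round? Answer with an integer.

t=0 Δ0: n0=1 clk=0 q=0 r=1 z=0 p=0 x=0 u=0 y=0 v=1
  Δ1: clk:0→1
  Δ2: q:0→1, r:1→0, u:0→1
  (2Δ to stable)
t=1 Δ0: n0=1 clk=1 q=1 r=0 z=0 p=0 x=0 u=1 y=0 v=1
  Δ1: clk:1→0
  (1Δ to stable)
t=2 Δ0: n0=1 clk=0 q=1 r=0 z=0 p=0 x=0 u=1 y=0 v=1
  Δ1: clk:0→1
  Δ2: u:1→0
  (2Δ to stable)
t=3 Δ0: n0=1 clk=1 q=1 r=0 z=0 p=0 x=0 u=0 y=0 v=1
  Δ1: clk:1→0, y:0→1
  Δ2: x:0→1
  Δ3: n0:1→0
  Δ4: v:1→0
  (4Δ to stable)
t=4 Δ0: n0=0 clk=0 q=1 r=0 z=0 p=0 x=1 u=0 y=1 v=0
  Δ1: clk:0→1
  Δ2: q:1→0
  (2Δ to stable)
t=5 Δ0: n0=0 clk=1 q=0 r=0 z=0 p=0 x=1 u=0 y=1 v=0
  Δ1: clk:1→0
  (1Δ to stable)
t=6 Δ0: n0=0 clk=0 q=0 r=0 z=0 p=0 x=1 u=0 y=1 v=0
  Δ1: clk:0→1
  Δ2: u:0→1
  (2Δ to stable)
t=7 Δ0: n0=0 clk=1 q=0 r=0 z=0 p=0 x=1 u=1 y=1 v=0
  Δ1: clk:1→0, y:1→0
  Δ2: x:1→0
  Δ3: n0:0→1
  Δ4: v:0→1
  (4Δ to stable)
t=8 Δ0: n0=1 clk=0 q=0 r=0 z=0 p=0 x=0 u=1 y=0 v=1
  Δ1: clk:0→1
  Δ2: q:0→1
  (2Δ to stable)
t=9 Δ0: n0=1 clk=1 q=1 r=0 z=0 p=0 x=0 u=1 y=0 v=1
  Δ1: clk:1→0
  (1Δ to stable)
t=10 Δ0: n0=1 clk=0 q=1 r=0 z=0 p=0 x=0 u=1 y=0 v=1
  Δ1: clk:0→1
  Δ2: u:1→0
  (2Δ to stable)
t=11 Δ0: n0=1 clk=1 q=1 r=0 z=0 p=0 x=0 u=0 y=0 v=1
  Δ1: clk:1→0, y:0→1
  Δ2: x:0→1
  Δ3: n0:1→0
  Δ4: v:1→0
  (4Δ to stable)
t=12 Δ0: n0=0 clk=0 q=1 r=0 z=0 p=0 x=1 u=0 y=1 v=0
  Δ1: clk:0→1
  Δ2: q:1→0
  (2Δ to stable)
t=13 Δ0: n0=0 clk=1 q=0 r=0 z=0 p=0 x=1 u=0 y=1 v=0
  Δ1: clk:1→0
  (1Δ to stable)
t=14 Δ0: n0=0 clk=0 q=0 r=0 z=0 p=0 x=1 u=0 y=1 v=0
  Δ1: clk:0→1
  Δ2: u:0→1
  (2Δ to stable)
t=15 Δ0: n0=0 clk=1 q=0 r=0 z=0 p=0 x=1 u=1 y=1 v=0
  Δ1: clk:1→0, y:1→0
  Δ2: x:1→0
  Δ3: n0:0→1
  Δ4: v:0→1
  (4Δ to stable)
t=16 Δ0: n0=1 clk=0 q=0 r=0 z=0 p=0 x=0 u=1 y=0 v=1
  Δ1: clk:0→1
  Δ2: q:0→1
  (2Δ to stable)
t=17 Δ0: n0=1 clk=1 q=1 r=0 z=0 p=0 x=0 u=1 y=0 v=1
  Δ1: clk:1→0
  (1Δ to stable)
t=18 Δ0: n0=1 clk=0 q=1 r=0 z=0 p=0 x=0 u=1 y=0 v=1
  Δ1: clk:0→1
  Δ2: u:1→0
  (2Δ to stable)
t=19 Δ0: n0=1 clk=1 q=1 r=0 z=0 p=0 x=0 u=0 y=0 v=1
  Δ1: clk:1→0, y:0→1
  Δ2: x:0→1
  Δ3: n0:1→0
  Δ4: v:1→0
  (4Δ to stable)

4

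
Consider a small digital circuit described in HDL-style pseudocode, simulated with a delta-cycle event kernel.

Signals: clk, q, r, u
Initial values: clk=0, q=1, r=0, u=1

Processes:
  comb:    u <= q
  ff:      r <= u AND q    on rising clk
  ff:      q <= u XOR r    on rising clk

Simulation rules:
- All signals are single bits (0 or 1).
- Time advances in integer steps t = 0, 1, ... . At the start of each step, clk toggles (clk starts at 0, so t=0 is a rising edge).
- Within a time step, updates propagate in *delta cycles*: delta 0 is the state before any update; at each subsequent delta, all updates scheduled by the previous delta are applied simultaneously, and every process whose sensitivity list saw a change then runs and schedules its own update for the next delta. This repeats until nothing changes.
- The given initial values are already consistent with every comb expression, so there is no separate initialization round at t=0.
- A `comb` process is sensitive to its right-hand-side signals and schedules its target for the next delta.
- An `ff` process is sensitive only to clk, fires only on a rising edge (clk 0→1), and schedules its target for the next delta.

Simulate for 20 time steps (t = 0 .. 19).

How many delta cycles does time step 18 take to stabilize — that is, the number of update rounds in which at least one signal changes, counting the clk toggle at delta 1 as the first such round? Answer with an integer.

2

t0.Δ0 u=1 clk=0 q=1 r=0
t0.Δ1 u=1 clk=1 q=1 r=0
t0.Δ2 u=1 clk=1 q=1 r=1
t1.Δ0 u=1 clk=1 q=1 r=1
t1.Δ1 u=1 clk=0 q=1 r=1
t2.Δ0 u=1 clk=0 q=1 r=1
t2.Δ1 u=1 clk=1 q=1 r=1
t2.Δ2 u=1 clk=1 q=0 r=1
t2.Δ3 u=0 clk=1 q=0 r=1
t3.Δ0 u=0 clk=1 q=0 r=1
t3.Δ1 u=0 clk=0 q=0 r=1
t4.Δ0 u=0 clk=0 q=0 r=1
t4.Δ1 u=0 clk=1 q=0 r=1
t4.Δ2 u=0 clk=1 q=1 r=0
t4.Δ3 u=1 clk=1 q=1 r=0
t5.Δ0 u=1 clk=1 q=1 r=0
t5.Δ1 u=1 clk=0 q=1 r=0
t6.Δ0 u=1 clk=0 q=1 r=0
t6.Δ1 u=1 clk=1 q=1 r=0
t6.Δ2 u=1 clk=1 q=1 r=1
t7.Δ0 u=1 clk=1 q=1 r=1
t7.Δ1 u=1 clk=0 q=1 r=1
t8.Δ0 u=1 clk=0 q=1 r=1
t8.Δ1 u=1 clk=1 q=1 r=1
t8.Δ2 u=1 clk=1 q=0 r=1
t8.Δ3 u=0 clk=1 q=0 r=1
t9.Δ0 u=0 clk=1 q=0 r=1
t9.Δ1 u=0 clk=0 q=0 r=1
t10.Δ0 u=0 clk=0 q=0 r=1
t10.Δ1 u=0 clk=1 q=0 r=1
t10.Δ2 u=0 clk=1 q=1 r=0
t10.Δ3 u=1 clk=1 q=1 r=0
t11.Δ0 u=1 clk=1 q=1 r=0
t11.Δ1 u=1 clk=0 q=1 r=0
t12.Δ0 u=1 clk=0 q=1 r=0
t12.Δ1 u=1 clk=1 q=1 r=0
t12.Δ2 u=1 clk=1 q=1 r=1
t13.Δ0 u=1 clk=1 q=1 r=1
t13.Δ1 u=1 clk=0 q=1 r=1
t14.Δ0 u=1 clk=0 q=1 r=1
t14.Δ1 u=1 clk=1 q=1 r=1
t14.Δ2 u=1 clk=1 q=0 r=1
t14.Δ3 u=0 clk=1 q=0 r=1
t15.Δ0 u=0 clk=1 q=0 r=1
t15.Δ1 u=0 clk=0 q=0 r=1
t16.Δ0 u=0 clk=0 q=0 r=1
t16.Δ1 u=0 clk=1 q=0 r=1
t16.Δ2 u=0 clk=1 q=1 r=0
t16.Δ3 u=1 clk=1 q=1 r=0
t17.Δ0 u=1 clk=1 q=1 r=0
t17.Δ1 u=1 clk=0 q=1 r=0
t18.Δ0 u=1 clk=0 q=1 r=0
t18.Δ1 u=1 clk=1 q=1 r=0
t18.Δ2 u=1 clk=1 q=1 r=1
t19.Δ0 u=1 clk=1 q=1 r=1
t19.Δ1 u=1 clk=0 q=1 r=1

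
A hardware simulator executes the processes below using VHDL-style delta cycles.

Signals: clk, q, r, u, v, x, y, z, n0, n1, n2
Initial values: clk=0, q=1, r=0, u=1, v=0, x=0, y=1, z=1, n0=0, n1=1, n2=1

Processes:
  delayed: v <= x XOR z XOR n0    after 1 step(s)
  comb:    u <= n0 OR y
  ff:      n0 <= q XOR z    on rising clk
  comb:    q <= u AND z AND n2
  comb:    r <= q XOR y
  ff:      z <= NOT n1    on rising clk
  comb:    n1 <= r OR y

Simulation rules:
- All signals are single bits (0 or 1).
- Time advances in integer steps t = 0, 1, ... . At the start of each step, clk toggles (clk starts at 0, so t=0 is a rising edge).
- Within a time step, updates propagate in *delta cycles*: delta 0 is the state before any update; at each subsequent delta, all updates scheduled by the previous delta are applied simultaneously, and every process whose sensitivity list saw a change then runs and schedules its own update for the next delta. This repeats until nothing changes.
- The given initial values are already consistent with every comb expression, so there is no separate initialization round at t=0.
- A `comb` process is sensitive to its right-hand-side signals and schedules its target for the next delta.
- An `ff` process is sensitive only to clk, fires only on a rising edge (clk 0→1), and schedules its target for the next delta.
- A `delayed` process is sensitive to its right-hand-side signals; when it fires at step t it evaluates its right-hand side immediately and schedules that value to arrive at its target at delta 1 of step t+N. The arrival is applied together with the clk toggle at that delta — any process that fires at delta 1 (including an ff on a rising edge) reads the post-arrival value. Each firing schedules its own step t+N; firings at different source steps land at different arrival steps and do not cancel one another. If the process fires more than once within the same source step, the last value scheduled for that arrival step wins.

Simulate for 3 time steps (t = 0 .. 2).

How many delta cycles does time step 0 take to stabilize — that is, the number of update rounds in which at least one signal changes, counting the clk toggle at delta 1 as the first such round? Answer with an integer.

t=0 Δ0: r=0 n0=0 clk=0 x=0 y=1 u=1 n1=1 q=1 z=1 v=0 n2=1
  Δ1: clk:0→1
  Δ2: z:1→0
  Δ3: q:1→0
  Δ4: r:0→1
  (4Δ to stable)
t=1 Δ0: r=1 n0=0 clk=1 x=0 y=1 u=1 n1=1 q=0 z=0 v=0 n2=1
  Δ1: clk:1→0
  (1Δ to stable)
t=2 Δ0: r=1 n0=0 clk=0 x=0 y=1 u=1 n1=1 q=0 z=0 v=0 n2=1
  Δ1: clk:0→1
  (1Δ to stable)

4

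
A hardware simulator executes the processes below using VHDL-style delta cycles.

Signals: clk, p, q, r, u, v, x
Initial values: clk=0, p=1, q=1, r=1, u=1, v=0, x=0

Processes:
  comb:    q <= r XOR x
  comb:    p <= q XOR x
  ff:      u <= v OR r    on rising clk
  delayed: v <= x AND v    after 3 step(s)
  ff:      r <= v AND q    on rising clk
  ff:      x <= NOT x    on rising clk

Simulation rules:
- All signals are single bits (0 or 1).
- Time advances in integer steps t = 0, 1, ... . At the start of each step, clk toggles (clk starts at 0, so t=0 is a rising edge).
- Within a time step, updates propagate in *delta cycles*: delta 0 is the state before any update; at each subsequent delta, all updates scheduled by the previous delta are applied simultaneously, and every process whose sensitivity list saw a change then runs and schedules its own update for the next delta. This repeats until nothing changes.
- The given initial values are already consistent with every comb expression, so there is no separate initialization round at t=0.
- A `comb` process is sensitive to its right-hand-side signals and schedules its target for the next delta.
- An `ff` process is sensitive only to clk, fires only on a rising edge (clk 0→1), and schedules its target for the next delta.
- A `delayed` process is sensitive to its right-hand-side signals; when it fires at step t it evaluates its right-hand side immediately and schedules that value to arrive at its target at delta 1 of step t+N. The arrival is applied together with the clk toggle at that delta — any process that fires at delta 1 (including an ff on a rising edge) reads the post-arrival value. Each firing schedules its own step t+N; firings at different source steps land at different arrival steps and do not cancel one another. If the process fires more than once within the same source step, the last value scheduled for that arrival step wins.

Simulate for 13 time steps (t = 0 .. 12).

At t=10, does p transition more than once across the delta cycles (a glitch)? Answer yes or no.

t0.Δ0 p=1 x=0 r=1 u=1 q=1 v=0 clk=0
t0.Δ1 p=1 x=0 r=1 u=1 q=1 v=0 clk=1
t0.Δ2 p=1 x=1 r=0 u=1 q=1 v=0 clk=1
t0.Δ3 p=0 x=1 r=0 u=1 q=1 v=0 clk=1
t1.Δ0 p=0 x=1 r=0 u=1 q=1 v=0 clk=1
t1.Δ1 p=0 x=1 r=0 u=1 q=1 v=0 clk=0
t2.Δ0 p=0 x=1 r=0 u=1 q=1 v=0 clk=0
t2.Δ1 p=0 x=1 r=0 u=1 q=1 v=0 clk=1
t2.Δ2 p=0 x=0 r=0 u=0 q=1 v=0 clk=1
t2.Δ3 p=1 x=0 r=0 u=0 q=0 v=0 clk=1
t2.Δ4 p=0 x=0 r=0 u=0 q=0 v=0 clk=1
t3.Δ0 p=0 x=0 r=0 u=0 q=0 v=0 clk=1
t3.Δ1 p=0 x=0 r=0 u=0 q=0 v=0 clk=0
t4.Δ0 p=0 x=0 r=0 u=0 q=0 v=0 clk=0
t4.Δ1 p=0 x=0 r=0 u=0 q=0 v=0 clk=1
t4.Δ2 p=0 x=1 r=0 u=0 q=0 v=0 clk=1
t4.Δ3 p=1 x=1 r=0 u=0 q=1 v=0 clk=1
t4.Δ4 p=0 x=1 r=0 u=0 q=1 v=0 clk=1
t5.Δ0 p=0 x=1 r=0 u=0 q=1 v=0 clk=1
t5.Δ1 p=0 x=1 r=0 u=0 q=1 v=0 clk=0
t6.Δ0 p=0 x=1 r=0 u=0 q=1 v=0 clk=0
t6.Δ1 p=0 x=1 r=0 u=0 q=1 v=0 clk=1
t6.Δ2 p=0 x=0 r=0 u=0 q=1 v=0 clk=1
t6.Δ3 p=1 x=0 r=0 u=0 q=0 v=0 clk=1
t6.Δ4 p=0 x=0 r=0 u=0 q=0 v=0 clk=1
t7.Δ0 p=0 x=0 r=0 u=0 q=0 v=0 clk=1
t7.Δ1 p=0 x=0 r=0 u=0 q=0 v=0 clk=0
t8.Δ0 p=0 x=0 r=0 u=0 q=0 v=0 clk=0
t8.Δ1 p=0 x=0 r=0 u=0 q=0 v=0 clk=1
t8.Δ2 p=0 x=1 r=0 u=0 q=0 v=0 clk=1
t8.Δ3 p=1 x=1 r=0 u=0 q=1 v=0 clk=1
t8.Δ4 p=0 x=1 r=0 u=0 q=1 v=0 clk=1
t9.Δ0 p=0 x=1 r=0 u=0 q=1 v=0 clk=1
t9.Δ1 p=0 x=1 r=0 u=0 q=1 v=0 clk=0
t10.Δ0 p=0 x=1 r=0 u=0 q=1 v=0 clk=0
t10.Δ1 p=0 x=1 r=0 u=0 q=1 v=0 clk=1
t10.Δ2 p=0 x=0 r=0 u=0 q=1 v=0 clk=1
t10.Δ3 p=1 x=0 r=0 u=0 q=0 v=0 clk=1
t10.Δ4 p=0 x=0 r=0 u=0 q=0 v=0 clk=1
t11.Δ0 p=0 x=0 r=0 u=0 q=0 v=0 clk=1
t11.Δ1 p=0 x=0 r=0 u=0 q=0 v=0 clk=0
t12.Δ0 p=0 x=0 r=0 u=0 q=0 v=0 clk=0
t12.Δ1 p=0 x=0 r=0 u=0 q=0 v=0 clk=1
t12.Δ2 p=0 x=1 r=0 u=0 q=0 v=0 clk=1
t12.Δ3 p=1 x=1 r=0 u=0 q=1 v=0 clk=1
t12.Δ4 p=0 x=1 r=0 u=0 q=1 v=0 clk=1

yes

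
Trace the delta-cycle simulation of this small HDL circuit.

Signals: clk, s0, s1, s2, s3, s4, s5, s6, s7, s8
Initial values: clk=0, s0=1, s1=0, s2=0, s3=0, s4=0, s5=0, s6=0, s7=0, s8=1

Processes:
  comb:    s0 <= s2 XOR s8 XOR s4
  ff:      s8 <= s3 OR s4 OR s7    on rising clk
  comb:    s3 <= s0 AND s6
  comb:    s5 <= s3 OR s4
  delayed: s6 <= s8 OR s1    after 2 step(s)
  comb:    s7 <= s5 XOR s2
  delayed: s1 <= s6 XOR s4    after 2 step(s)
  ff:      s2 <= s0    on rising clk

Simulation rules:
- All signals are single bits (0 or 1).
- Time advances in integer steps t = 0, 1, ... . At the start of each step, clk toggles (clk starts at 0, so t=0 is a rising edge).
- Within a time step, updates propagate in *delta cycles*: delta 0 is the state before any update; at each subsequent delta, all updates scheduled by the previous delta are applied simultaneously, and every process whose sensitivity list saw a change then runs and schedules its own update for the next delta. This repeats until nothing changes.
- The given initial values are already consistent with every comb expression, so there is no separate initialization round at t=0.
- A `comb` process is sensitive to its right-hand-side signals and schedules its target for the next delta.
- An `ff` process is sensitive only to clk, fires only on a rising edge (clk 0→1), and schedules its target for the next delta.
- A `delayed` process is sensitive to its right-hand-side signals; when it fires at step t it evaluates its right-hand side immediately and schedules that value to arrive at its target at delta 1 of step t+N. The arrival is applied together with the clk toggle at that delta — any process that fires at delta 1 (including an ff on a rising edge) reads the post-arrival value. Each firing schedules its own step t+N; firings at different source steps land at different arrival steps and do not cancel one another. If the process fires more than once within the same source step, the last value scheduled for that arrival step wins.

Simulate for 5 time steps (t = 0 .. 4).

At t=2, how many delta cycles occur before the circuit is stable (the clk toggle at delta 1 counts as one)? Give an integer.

3

t0.Δ0 s7=0 s4=0 s1=0 s6=0 s2=0 s3=0 s5=0 clk=0 s0=1 s8=1
t0.Δ1 s7=0 s4=0 s1=0 s6=0 s2=0 s3=0 s5=0 clk=1 s0=1 s8=1
t0.Δ2 s7=0 s4=0 s1=0 s6=0 s2=1 s3=0 s5=0 clk=1 s0=1 s8=0
t0.Δ3 s7=1 s4=0 s1=0 s6=0 s2=1 s3=0 s5=0 clk=1 s0=1 s8=0
t1.Δ0 s7=1 s4=0 s1=0 s6=0 s2=1 s3=0 s5=0 clk=1 s0=1 s8=0
t1.Δ1 s7=1 s4=0 s1=0 s6=0 s2=1 s3=0 s5=0 clk=0 s0=1 s8=0
t2.Δ0 s7=1 s4=0 s1=0 s6=0 s2=1 s3=0 s5=0 clk=0 s0=1 s8=0
t2.Δ1 s7=1 s4=0 s1=0 s6=0 s2=1 s3=0 s5=0 clk=1 s0=1 s8=0
t2.Δ2 s7=1 s4=0 s1=0 s6=0 s2=1 s3=0 s5=0 clk=1 s0=1 s8=1
t2.Δ3 s7=1 s4=0 s1=0 s6=0 s2=1 s3=0 s5=0 clk=1 s0=0 s8=1
t3.Δ0 s7=1 s4=0 s1=0 s6=0 s2=1 s3=0 s5=0 clk=1 s0=0 s8=1
t3.Δ1 s7=1 s4=0 s1=0 s6=0 s2=1 s3=0 s5=0 clk=0 s0=0 s8=1
t4.Δ0 s7=1 s4=0 s1=0 s6=0 s2=1 s3=0 s5=0 clk=0 s0=0 s8=1
t4.Δ1 s7=1 s4=0 s1=0 s6=1 s2=1 s3=0 s5=0 clk=1 s0=0 s8=1
t4.Δ2 s7=1 s4=0 s1=0 s6=1 s2=0 s3=0 s5=0 clk=1 s0=0 s8=1
t4.Δ3 s7=0 s4=0 s1=0 s6=1 s2=0 s3=0 s5=0 clk=1 s0=1 s8=1
t4.Δ4 s7=0 s4=0 s1=0 s6=1 s2=0 s3=1 s5=0 clk=1 s0=1 s8=1
t4.Δ5 s7=0 s4=0 s1=0 s6=1 s2=0 s3=1 s5=1 clk=1 s0=1 s8=1
t4.Δ6 s7=1 s4=0 s1=0 s6=1 s2=0 s3=1 s5=1 clk=1 s0=1 s8=1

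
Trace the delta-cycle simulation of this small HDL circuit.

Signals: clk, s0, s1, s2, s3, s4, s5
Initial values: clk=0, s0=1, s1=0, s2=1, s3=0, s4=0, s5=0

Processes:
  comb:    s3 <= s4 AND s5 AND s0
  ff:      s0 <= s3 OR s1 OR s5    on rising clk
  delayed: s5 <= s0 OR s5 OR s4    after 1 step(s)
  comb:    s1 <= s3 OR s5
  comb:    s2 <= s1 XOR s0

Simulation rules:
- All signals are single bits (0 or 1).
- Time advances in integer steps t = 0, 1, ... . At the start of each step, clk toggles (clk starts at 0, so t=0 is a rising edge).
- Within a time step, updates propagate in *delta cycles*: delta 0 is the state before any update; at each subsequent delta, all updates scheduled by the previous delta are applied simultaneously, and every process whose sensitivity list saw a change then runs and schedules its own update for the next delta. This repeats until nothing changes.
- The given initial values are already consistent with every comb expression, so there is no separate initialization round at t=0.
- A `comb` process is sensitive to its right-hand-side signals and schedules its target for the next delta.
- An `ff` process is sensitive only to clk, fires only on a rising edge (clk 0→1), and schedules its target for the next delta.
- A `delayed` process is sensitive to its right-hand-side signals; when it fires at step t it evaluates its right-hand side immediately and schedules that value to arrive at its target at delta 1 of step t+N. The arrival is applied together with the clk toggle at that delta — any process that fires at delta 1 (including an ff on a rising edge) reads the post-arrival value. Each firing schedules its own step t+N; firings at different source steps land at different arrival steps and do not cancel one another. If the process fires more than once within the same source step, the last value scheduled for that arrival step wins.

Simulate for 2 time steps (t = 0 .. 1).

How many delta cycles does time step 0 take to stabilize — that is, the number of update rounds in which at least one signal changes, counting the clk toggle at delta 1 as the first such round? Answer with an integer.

t0.Δ0 s5=0 clk=0 s1=0 s3=0 s0=1 s4=0 s2=1
t0.Δ1 s5=0 clk=1 s1=0 s3=0 s0=1 s4=0 s2=1
t0.Δ2 s5=0 clk=1 s1=0 s3=0 s0=0 s4=0 s2=1
t0.Δ3 s5=0 clk=1 s1=0 s3=0 s0=0 s4=0 s2=0
t1.Δ0 s5=0 clk=1 s1=0 s3=0 s0=0 s4=0 s2=0
t1.Δ1 s5=0 clk=0 s1=0 s3=0 s0=0 s4=0 s2=0

3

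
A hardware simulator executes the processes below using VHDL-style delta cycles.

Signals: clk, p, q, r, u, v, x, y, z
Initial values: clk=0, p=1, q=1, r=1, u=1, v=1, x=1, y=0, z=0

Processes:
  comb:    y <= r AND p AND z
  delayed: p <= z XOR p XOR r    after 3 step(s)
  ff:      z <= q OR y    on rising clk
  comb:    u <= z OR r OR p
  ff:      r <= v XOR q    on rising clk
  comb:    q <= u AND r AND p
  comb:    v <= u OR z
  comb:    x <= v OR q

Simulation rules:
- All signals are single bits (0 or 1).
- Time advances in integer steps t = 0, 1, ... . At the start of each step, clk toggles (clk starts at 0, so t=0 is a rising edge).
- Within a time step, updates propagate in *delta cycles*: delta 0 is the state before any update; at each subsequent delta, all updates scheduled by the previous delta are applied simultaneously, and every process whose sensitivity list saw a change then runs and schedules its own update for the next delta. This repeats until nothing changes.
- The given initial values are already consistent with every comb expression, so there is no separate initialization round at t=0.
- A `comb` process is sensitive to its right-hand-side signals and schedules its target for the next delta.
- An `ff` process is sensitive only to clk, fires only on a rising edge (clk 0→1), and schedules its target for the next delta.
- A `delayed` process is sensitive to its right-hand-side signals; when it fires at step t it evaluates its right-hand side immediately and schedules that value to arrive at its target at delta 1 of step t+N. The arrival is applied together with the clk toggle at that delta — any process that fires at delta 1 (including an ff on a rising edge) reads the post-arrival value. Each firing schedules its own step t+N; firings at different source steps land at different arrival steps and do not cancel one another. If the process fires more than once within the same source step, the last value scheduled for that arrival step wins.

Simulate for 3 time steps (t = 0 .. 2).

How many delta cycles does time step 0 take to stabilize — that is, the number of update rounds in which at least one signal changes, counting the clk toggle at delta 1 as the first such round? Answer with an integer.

[bits: r,x,v,p,q,clk,u,y,z]
t=0: Δ0=111110100 Δ1=111111100 Δ2=011111101 Δ3=011101101 | 3Δ
t=1: Δ0=011101101 Δ1=011100101 | 1Δ
t=2: Δ0=011100101 Δ1=011101101 Δ2=111101100 Δ3=111111100 | 3Δ

3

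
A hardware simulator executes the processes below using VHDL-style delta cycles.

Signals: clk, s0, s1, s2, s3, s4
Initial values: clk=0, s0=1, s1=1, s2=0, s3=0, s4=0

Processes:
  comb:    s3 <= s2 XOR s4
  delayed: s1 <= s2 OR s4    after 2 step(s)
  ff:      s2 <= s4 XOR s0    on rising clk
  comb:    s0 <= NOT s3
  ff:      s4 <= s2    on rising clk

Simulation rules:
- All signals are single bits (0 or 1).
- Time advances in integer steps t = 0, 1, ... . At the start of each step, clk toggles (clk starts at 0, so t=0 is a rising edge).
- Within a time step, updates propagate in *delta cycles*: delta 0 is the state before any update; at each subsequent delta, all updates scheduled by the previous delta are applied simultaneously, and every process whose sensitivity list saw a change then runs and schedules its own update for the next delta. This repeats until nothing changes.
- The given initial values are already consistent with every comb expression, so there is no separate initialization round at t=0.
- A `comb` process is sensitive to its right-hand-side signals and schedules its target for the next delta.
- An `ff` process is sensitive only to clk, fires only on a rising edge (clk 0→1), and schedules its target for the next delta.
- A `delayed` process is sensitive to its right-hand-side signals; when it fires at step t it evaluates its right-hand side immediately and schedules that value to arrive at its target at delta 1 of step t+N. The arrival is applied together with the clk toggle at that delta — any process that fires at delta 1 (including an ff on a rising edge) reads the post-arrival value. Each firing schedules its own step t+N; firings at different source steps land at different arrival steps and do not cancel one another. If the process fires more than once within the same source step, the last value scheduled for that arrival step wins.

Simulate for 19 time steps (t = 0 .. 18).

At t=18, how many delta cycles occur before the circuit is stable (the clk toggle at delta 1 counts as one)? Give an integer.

2

t=0 Δ0: clk=0 s1=1 s2=0 s0=1 s3=0 s4=0
  Δ1: clk:0→1
  Δ2: s2:0→1
  Δ3: s3:0→1
  Δ4: s0:1→0
  (4Δ to stable)
t=1 Δ0: clk=1 s1=1 s2=1 s0=0 s3=1 s4=0
  Δ1: clk:1→0
  (1Δ to stable)
t=2 Δ0: clk=0 s1=1 s2=1 s0=0 s3=1 s4=0
  Δ1: clk:0→1
  Δ2: s2:1→0, s4:0→1
  (2Δ to stable)
t=3 Δ0: clk=1 s1=1 s2=0 s0=0 s3=1 s4=1
  Δ1: clk:1→0
  (1Δ to stable)
t=4 Δ0: clk=0 s1=1 s2=0 s0=0 s3=1 s4=1
  Δ1: clk:0→1
  Δ2: s2:0→1, s4:1→0
  (2Δ to stable)
t=5 Δ0: clk=1 s1=1 s2=1 s0=0 s3=1 s4=0
  Δ1: clk:1→0
  (1Δ to stable)
t=6 Δ0: clk=0 s1=1 s2=1 s0=0 s3=1 s4=0
  Δ1: clk:0→1
  Δ2: s2:1→0, s4:0→1
  (2Δ to stable)
t=7 Δ0: clk=1 s1=1 s2=0 s0=0 s3=1 s4=1
  Δ1: clk:1→0
  (1Δ to stable)
t=8 Δ0: clk=0 s1=1 s2=0 s0=0 s3=1 s4=1
  Δ1: clk:0→1
  Δ2: s2:0→1, s4:1→0
  (2Δ to stable)
t=9 Δ0: clk=1 s1=1 s2=1 s0=0 s3=1 s4=0
  Δ1: clk:1→0
  (1Δ to stable)
t=10 Δ0: clk=0 s1=1 s2=1 s0=0 s3=1 s4=0
  Δ1: clk:0→1
  Δ2: s2:1→0, s4:0→1
  (2Δ to stable)
t=11 Δ0: clk=1 s1=1 s2=0 s0=0 s3=1 s4=1
  Δ1: clk:1→0
  (1Δ to stable)
t=12 Δ0: clk=0 s1=1 s2=0 s0=0 s3=1 s4=1
  Δ1: clk:0→1
  Δ2: s2:0→1, s4:1→0
  (2Δ to stable)
t=13 Δ0: clk=1 s1=1 s2=1 s0=0 s3=1 s4=0
  Δ1: clk:1→0
  (1Δ to stable)
t=14 Δ0: clk=0 s1=1 s2=1 s0=0 s3=1 s4=0
  Δ1: clk:0→1
  Δ2: s2:1→0, s4:0→1
  (2Δ to stable)
t=15 Δ0: clk=1 s1=1 s2=0 s0=0 s3=1 s4=1
  Δ1: clk:1→0
  (1Δ to stable)
t=16 Δ0: clk=0 s1=1 s2=0 s0=0 s3=1 s4=1
  Δ1: clk:0→1
  Δ2: s2:0→1, s4:1→0
  (2Δ to stable)
t=17 Δ0: clk=1 s1=1 s2=1 s0=0 s3=1 s4=0
  Δ1: clk:1→0
  (1Δ to stable)
t=18 Δ0: clk=0 s1=1 s2=1 s0=0 s3=1 s4=0
  Δ1: clk:0→1
  Δ2: s2:1→0, s4:0→1
  (2Δ to stable)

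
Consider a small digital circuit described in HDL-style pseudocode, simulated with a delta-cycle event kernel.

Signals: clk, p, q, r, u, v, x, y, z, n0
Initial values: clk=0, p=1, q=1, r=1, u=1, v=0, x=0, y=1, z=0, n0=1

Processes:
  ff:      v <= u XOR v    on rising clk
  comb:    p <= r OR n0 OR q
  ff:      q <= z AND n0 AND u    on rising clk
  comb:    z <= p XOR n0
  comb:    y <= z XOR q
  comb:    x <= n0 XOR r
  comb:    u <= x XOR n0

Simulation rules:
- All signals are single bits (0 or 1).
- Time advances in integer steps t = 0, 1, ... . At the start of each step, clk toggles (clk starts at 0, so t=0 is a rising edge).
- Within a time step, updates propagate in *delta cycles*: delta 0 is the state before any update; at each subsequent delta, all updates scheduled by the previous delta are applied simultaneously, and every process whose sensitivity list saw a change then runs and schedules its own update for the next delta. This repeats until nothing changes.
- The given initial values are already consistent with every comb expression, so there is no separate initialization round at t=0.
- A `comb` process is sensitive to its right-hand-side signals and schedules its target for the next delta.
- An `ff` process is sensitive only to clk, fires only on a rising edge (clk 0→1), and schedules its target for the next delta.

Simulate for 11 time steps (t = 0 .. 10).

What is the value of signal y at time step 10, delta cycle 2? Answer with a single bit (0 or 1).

0

t=0 Δ0: z=0 x=0 u=1 clk=0 q=1 v=0 y=1 r=1 p=1 n0=1
  Δ1: clk:0→1
  Δ2: q:1→0, v:0→1
  Δ3: y:1→0
  (3Δ to stable)
t=1 Δ0: z=0 x=0 u=1 clk=1 q=0 v=1 y=0 r=1 p=1 n0=1
  Δ1: clk:1→0
  (1Δ to stable)
t=2 Δ0: z=0 x=0 u=1 clk=0 q=0 v=1 y=0 r=1 p=1 n0=1
  Δ1: clk:0→1
  Δ2: v:1→0
  (2Δ to stable)
t=3 Δ0: z=0 x=0 u=1 clk=1 q=0 v=0 y=0 r=1 p=1 n0=1
  Δ1: clk:1→0
  (1Δ to stable)
t=4 Δ0: z=0 x=0 u=1 clk=0 q=0 v=0 y=0 r=1 p=1 n0=1
  Δ1: clk:0→1
  Δ2: v:0→1
  (2Δ to stable)
t=5 Δ0: z=0 x=0 u=1 clk=1 q=0 v=1 y=0 r=1 p=1 n0=1
  Δ1: clk:1→0
  (1Δ to stable)
t=6 Δ0: z=0 x=0 u=1 clk=0 q=0 v=1 y=0 r=1 p=1 n0=1
  Δ1: clk:0→1
  Δ2: v:1→0
  (2Δ to stable)
t=7 Δ0: z=0 x=0 u=1 clk=1 q=0 v=0 y=0 r=1 p=1 n0=1
  Δ1: clk:1→0
  (1Δ to stable)
t=8 Δ0: z=0 x=0 u=1 clk=0 q=0 v=0 y=0 r=1 p=1 n0=1
  Δ1: clk:0→1
  Δ2: v:0→1
  (2Δ to stable)
t=9 Δ0: z=0 x=0 u=1 clk=1 q=0 v=1 y=0 r=1 p=1 n0=1
  Δ1: clk:1→0
  (1Δ to stable)
t=10 Δ0: z=0 x=0 u=1 clk=0 q=0 v=1 y=0 r=1 p=1 n0=1
  Δ1: clk:0→1
  Δ2: v:1→0
  (2Δ to stable)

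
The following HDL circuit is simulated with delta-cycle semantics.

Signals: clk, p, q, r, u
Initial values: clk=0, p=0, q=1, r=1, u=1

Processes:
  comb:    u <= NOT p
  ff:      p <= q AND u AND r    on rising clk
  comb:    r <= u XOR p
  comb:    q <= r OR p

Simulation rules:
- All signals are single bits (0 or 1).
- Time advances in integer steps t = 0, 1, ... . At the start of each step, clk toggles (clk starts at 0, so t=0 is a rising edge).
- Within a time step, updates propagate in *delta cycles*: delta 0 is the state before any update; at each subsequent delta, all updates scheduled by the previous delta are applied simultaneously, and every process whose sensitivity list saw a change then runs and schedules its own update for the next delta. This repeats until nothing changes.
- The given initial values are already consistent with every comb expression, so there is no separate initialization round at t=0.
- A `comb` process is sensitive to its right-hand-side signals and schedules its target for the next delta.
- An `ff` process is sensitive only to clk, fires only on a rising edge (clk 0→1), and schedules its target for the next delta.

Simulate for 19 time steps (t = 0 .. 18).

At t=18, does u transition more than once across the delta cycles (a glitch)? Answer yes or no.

t=0 Δ0: p=0 clk=0 r=1 q=1 u=1
  Δ1: clk:0→1
  Δ2: p:0→1
  Δ3: r:1→0, u:1→0
  Δ4: r:0→1
  (4Δ to stable)
t=1 Δ0: p=1 clk=1 r=1 q=1 u=0
  Δ1: clk:1→0
  (1Δ to stable)
t=2 Δ0: p=1 clk=0 r=1 q=1 u=0
  Δ1: clk:0→1
  Δ2: p:1→0
  Δ3: r:1→0, u:0→1
  Δ4: r:0→1, q:1→0
  Δ5: q:0→1
  (5Δ to stable)
t=3 Δ0: p=0 clk=1 r=1 q=1 u=1
  Δ1: clk:1→0
  (1Δ to stable)
t=4 Δ0: p=0 clk=0 r=1 q=1 u=1
  Δ1: clk:0→1
  Δ2: p:0→1
  Δ3: r:1→0, u:1→0
  Δ4: r:0→1
  (4Δ to stable)
t=5 Δ0: p=1 clk=1 r=1 q=1 u=0
  Δ1: clk:1→0
  (1Δ to stable)
t=6 Δ0: p=1 clk=0 r=1 q=1 u=0
  Δ1: clk:0→1
  Δ2: p:1→0
  Δ3: r:1→0, u:0→1
  Δ4: r:0→1, q:1→0
  Δ5: q:0→1
  (5Δ to stable)
t=7 Δ0: p=0 clk=1 r=1 q=1 u=1
  Δ1: clk:1→0
  (1Δ to stable)
t=8 Δ0: p=0 clk=0 r=1 q=1 u=1
  Δ1: clk:0→1
  Δ2: p:0→1
  Δ3: r:1→0, u:1→0
  Δ4: r:0→1
  (4Δ to stable)
t=9 Δ0: p=1 clk=1 r=1 q=1 u=0
  Δ1: clk:1→0
  (1Δ to stable)
t=10 Δ0: p=1 clk=0 r=1 q=1 u=0
  Δ1: clk:0→1
  Δ2: p:1→0
  Δ3: r:1→0, u:0→1
  Δ4: r:0→1, q:1→0
  Δ5: q:0→1
  (5Δ to stable)
t=11 Δ0: p=0 clk=1 r=1 q=1 u=1
  Δ1: clk:1→0
  (1Δ to stable)
t=12 Δ0: p=0 clk=0 r=1 q=1 u=1
  Δ1: clk:0→1
  Δ2: p:0→1
  Δ3: r:1→0, u:1→0
  Δ4: r:0→1
  (4Δ to stable)
t=13 Δ0: p=1 clk=1 r=1 q=1 u=0
  Δ1: clk:1→0
  (1Δ to stable)
t=14 Δ0: p=1 clk=0 r=1 q=1 u=0
  Δ1: clk:0→1
  Δ2: p:1→0
  Δ3: r:1→0, u:0→1
  Δ4: r:0→1, q:1→0
  Δ5: q:0→1
  (5Δ to stable)
t=15 Δ0: p=0 clk=1 r=1 q=1 u=1
  Δ1: clk:1→0
  (1Δ to stable)
t=16 Δ0: p=0 clk=0 r=1 q=1 u=1
  Δ1: clk:0→1
  Δ2: p:0→1
  Δ3: r:1→0, u:1→0
  Δ4: r:0→1
  (4Δ to stable)
t=17 Δ0: p=1 clk=1 r=1 q=1 u=0
  Δ1: clk:1→0
  (1Δ to stable)
t=18 Δ0: p=1 clk=0 r=1 q=1 u=0
  Δ1: clk:0→1
  Δ2: p:1→0
  Δ3: r:1→0, u:0→1
  Δ4: r:0→1, q:1→0
  Δ5: q:0→1
  (5Δ to stable)

no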